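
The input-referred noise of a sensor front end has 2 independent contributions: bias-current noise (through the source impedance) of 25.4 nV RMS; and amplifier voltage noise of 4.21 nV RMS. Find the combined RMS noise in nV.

Uncorrelated sources add in power (mean-square): V_tot = √(ΣV_i²)
V_tot = √[(2.54×10⁻⁸)² + (4.21×10⁻⁹)²] = 2.57×10⁻⁸ V = 25.7 nV

25.7 nV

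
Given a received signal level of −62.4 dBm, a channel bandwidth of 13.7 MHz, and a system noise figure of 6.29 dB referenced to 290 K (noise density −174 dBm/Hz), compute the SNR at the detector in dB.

33.9 dB

Noise floor: N = −174 + 10 log₁₀(B) + NF
10 log₁₀(1.37×10⁷) = 71.37 dB
N = −174 + 71.37 + 6.29 = −96.34 dBm
SNR = P_sig − N = −62.4 − (−96.34) = 33.94 dB → 33.9 dB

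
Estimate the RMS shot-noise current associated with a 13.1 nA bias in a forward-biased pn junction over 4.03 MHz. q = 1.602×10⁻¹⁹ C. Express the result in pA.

130 pA

I_n = √(2qI·B)
2qI·B = 2 × 1.602×10⁻¹⁹ × 1.31×10⁻⁸ × 4.03×10⁶ = 1.69×10⁻²⁰ A²
I_n = √(1.69×10⁻²⁰) = 1.30×10⁻¹⁰ A = 130 pA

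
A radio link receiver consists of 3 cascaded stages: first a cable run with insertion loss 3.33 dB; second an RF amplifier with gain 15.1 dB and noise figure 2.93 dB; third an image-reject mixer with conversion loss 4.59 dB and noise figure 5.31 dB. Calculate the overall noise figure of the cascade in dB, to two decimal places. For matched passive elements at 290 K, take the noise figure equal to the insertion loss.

6.42 dB

Convert to linear (a loss of L dB is a gain of −L dB): F_i = 10^(NF_i/10), G_i = 10^(G_i,dB/10)
  Stage 1: F_1 = 10^(3.33/10) = 2.153, G_1 = 10^(−3.33/10) = 0.4645
  Stage 2: F_2 = 10^(2.93/10) = 1.963, G_2 = 10^(15.1/10) = 32.36
  Stage 3: F_3 = 10^(5.31/10) = 3.396, G_3 = 10^(−4.59/10) = 0.3475
Friis cascade:
  F = 2.153 + (1.963 − 1)/0.4645 + (3.396 − 1)/15.03 = 4.386
NF = 10 log₁₀(4.386) = 6.42 dB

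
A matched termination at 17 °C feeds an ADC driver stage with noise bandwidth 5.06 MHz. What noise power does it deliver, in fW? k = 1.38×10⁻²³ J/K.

20.3 fW

T = 17 °C + 273.15 = 290.15 K
P_n = kTB = 1.38×10⁻²³ × 290.15 × 5.06×10⁶ = 2.03×10⁻¹⁴ W = 20.3 fW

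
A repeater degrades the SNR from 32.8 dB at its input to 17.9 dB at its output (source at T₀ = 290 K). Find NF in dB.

14.9 dB

NF (dB) = SNR_in(dB) − SNR_out(dB) when the source is at T₀
NF = 32.8 − 17.9 = 14.9 dB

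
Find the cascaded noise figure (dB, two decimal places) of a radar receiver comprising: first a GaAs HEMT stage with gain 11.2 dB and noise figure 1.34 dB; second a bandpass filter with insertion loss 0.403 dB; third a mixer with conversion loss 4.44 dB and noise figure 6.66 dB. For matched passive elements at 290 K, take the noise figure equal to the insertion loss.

2.23 dB

Convert to linear (a loss of L dB is a gain of −L dB): F_i = 10^(NF_i/10), G_i = 10^(G_i,dB/10)
  Stage 1: F_1 = 10^(1.34/10) = 1.361, G_1 = 10^(11.2/10) = 13.18
  Stage 2: F_2 = 10^(0.403/10) = 1.097, G_2 = 10^(−0.403/10) = 0.9114
  Stage 3: F_3 = 10^(6.66/10) = 4.634, G_3 = 10^(−4.44/10) = 0.3597
Friis cascade:
  F = 1.361 + (1.097 − 1)/13.18 + (4.634 − 1)/12.01 = 1.671
NF = 10 log₁₀(1.671) = 2.23 dB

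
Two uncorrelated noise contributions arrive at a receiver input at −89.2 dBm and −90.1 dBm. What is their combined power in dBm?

−86.6 dBm

Convert to linear, add, convert back:
P₁ = 1.20×10⁻¹² W, P₂ = 9.77×10⁻¹³ W
P_tot = 2.18×10⁻¹² W → 10 log₁₀(P_tot / 10⁻³) = −86.6 dBm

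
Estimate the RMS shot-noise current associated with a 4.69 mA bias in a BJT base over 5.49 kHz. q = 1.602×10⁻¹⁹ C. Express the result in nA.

I_n = √(2qI·B)
2qI·B = 2 × 1.602×10⁻¹⁹ × 4.69×10⁻³ × 5.49×10³ = 8.25×10⁻¹⁸ A²
I_n = √(8.25×10⁻¹⁸) = 2.87×10⁻⁹ A = 2.87 nA

2.87 nA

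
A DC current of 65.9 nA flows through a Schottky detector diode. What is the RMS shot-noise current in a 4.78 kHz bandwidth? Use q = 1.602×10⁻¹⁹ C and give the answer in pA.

10.0 pA

I_n = √(2qI·B)
2qI·B = 2 × 1.602×10⁻¹⁹ × 6.59×10⁻⁸ × 4.78×10³ = 1.01×10⁻²² A²
I_n = √(1.01×10⁻²²) = 1.00×10⁻¹¹ A = 10.0 pA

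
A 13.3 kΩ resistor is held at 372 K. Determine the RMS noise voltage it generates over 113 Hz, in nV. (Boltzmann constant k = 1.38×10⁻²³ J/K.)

V_n = √(4kTRB)
4kTRB = 4 × 1.38×10⁻²³ × 372 × 1.33×10⁴ × 1.13×10² = 3.09×10⁻¹⁴ V²
V_n = √(3.09×10⁻¹⁴) = 1.76×10⁻⁷ V = 176 nV

176 nV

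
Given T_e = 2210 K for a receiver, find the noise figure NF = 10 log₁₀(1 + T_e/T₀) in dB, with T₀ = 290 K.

9.36 dB

F = 1 + T_e/T₀ = 1 + 2210/290 = 8.62069
NF = 10 log₁₀(8.62069) = 9.36 dB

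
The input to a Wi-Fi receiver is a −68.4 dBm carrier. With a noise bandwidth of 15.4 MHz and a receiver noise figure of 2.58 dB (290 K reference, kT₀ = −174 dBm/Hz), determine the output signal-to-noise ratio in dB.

Noise floor: N = −174 + 10 log₁₀(B) + NF
10 log₁₀(1.54×10⁷) = 71.88 dB
N = −174 + 71.88 + 2.58 = −99.54 dBm
SNR = P_sig − N = −68.4 − (−99.54) = 31.14 dB → 31.1 dB

31.1 dB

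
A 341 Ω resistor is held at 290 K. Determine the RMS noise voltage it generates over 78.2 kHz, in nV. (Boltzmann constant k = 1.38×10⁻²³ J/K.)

V_n = √(4kTRB)
4kTRB = 4 × 1.38×10⁻²³ × 290 × 3.41×10² × 7.82×10⁴ = 4.27×10⁻¹³ V²
V_n = √(4.27×10⁻¹³) = 6.53×10⁻⁷ V = 653 nV

653 nV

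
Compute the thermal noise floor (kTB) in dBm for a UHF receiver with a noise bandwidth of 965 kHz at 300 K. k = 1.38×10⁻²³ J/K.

P_n = kTB = 1.38×10⁻²³ × 300 × 9.65×10⁵ = 4.00×10⁻¹⁵ W
In dBm: 10 log₁₀(4.00×10⁻¹⁵ / 10⁻³) = −114.0 dBm

−114.0 dBm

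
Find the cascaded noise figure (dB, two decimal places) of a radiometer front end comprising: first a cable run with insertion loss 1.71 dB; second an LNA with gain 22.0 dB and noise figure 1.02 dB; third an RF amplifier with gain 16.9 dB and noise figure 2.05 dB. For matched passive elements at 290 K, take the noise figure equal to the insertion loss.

2.74 dB

Convert to linear (a loss of L dB is a gain of −L dB): F_i = 10^(NF_i/10), G_i = 10^(G_i,dB/10)
  Stage 1: F_1 = 10^(1.71/10) = 1.483, G_1 = 10^(−1.71/10) = 0.6745
  Stage 2: F_2 = 10^(1.02/10) = 1.265, G_2 = 10^(22.0/10) = 158.5
  Stage 3: F_3 = 10^(2.05/10) = 1.603, G_3 = 10^(16.9/10) = 48.98
Friis cascade:
  F = 1.483 + (1.265 − 1)/0.6745 + (1.603 − 1)/106.9 = 1.881
NF = 10 log₁₀(1.881) = 2.74 dB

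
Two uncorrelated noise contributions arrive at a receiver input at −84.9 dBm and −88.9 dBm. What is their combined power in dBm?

−83.4 dBm

Convert to linear, add, convert back:
P₁ = 3.24×10⁻¹² W, P₂ = 1.29×10⁻¹² W
P_tot = 4.52×10⁻¹² W → 10 log₁₀(P_tot / 10⁻³) = −83.4 dBm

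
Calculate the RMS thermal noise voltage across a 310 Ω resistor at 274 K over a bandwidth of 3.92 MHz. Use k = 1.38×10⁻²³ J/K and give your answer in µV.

V_n = √(4kTRB)
4kTRB = 4 × 1.38×10⁻²³ × 274 × 3.10×10² × 3.92×10⁶ = 1.84×10⁻¹¹ V²
V_n = √(1.84×10⁻¹¹) = 4.29×10⁻⁶ V = 4.29 µV

4.29 µV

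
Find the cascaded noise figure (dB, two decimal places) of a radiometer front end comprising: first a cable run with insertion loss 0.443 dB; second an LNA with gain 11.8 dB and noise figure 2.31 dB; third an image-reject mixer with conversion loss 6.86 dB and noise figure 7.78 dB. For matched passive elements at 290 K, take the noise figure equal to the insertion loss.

Convert to linear (a loss of L dB is a gain of −L dB): F_i = 10^(NF_i/10), G_i = 10^(G_i,dB/10)
  Stage 1: F_1 = 10^(0.443/10) = 1.107, G_1 = 10^(−0.443/10) = 0.9030
  Stage 2: F_2 = 10^(2.31/10) = 1.702, G_2 = 10^(11.8/10) = 15.14
  Stage 3: F_3 = 10^(7.78/10) = 5.998, G_3 = 10^(−6.86/10) = 0.2061
Friis cascade:
  F = 1.107 + (1.702 − 1)/0.9030 + (5.998 − 1)/13.67 = 2.251
NF = 10 log₁₀(2.251) = 3.52 dB

3.52 dB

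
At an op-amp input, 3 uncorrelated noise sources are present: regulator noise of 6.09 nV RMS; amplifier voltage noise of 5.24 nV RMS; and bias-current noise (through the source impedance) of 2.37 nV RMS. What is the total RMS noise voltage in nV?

Uncorrelated sources add in power (mean-square): V_tot = √(ΣV_i²)
V_tot = √[(6.09×10⁻⁹)² + (5.24×10⁻⁹)² + (2.37×10⁻⁹)²] = 8.38×10⁻⁹ V = 8.38 nV

8.38 nV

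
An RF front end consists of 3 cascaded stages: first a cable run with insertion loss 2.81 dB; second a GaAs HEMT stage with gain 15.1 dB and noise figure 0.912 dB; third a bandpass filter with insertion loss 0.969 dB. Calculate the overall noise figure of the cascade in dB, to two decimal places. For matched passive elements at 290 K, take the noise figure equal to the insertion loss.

3.75 dB

Convert to linear (a loss of L dB is a gain of −L dB): F_i = 10^(NF_i/10), G_i = 10^(G_i,dB/10)
  Stage 1: F_1 = 10^(2.81/10) = 1.910, G_1 = 10^(−2.81/10) = 0.5236
  Stage 2: F_2 = 10^(0.912/10) = 1.234, G_2 = 10^(15.1/10) = 32.36
  Stage 3: F_3 = 10^(0.969/10) = 1.250, G_3 = 10^(−0.969/10) = 0.8000
Friis cascade:
  F = 1.910 + (1.234 − 1)/0.5236 + (1.250 − 1)/16.94 = 2.371
NF = 10 log₁₀(2.371) = 3.75 dB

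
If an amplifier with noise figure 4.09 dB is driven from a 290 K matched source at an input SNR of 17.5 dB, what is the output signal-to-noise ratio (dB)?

13.41 dB

By definition F = SNR_in/SNR_out, so in dB: SNR_out = SNR_in − NF
SNR_out = 17.5 − 4.09 = 13.41 dB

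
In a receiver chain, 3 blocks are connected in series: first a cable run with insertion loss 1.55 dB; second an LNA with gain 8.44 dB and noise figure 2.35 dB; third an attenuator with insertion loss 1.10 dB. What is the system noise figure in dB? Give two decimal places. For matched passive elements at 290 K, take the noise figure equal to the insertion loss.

4.00 dB

Convert to linear (a loss of L dB is a gain of −L dB): F_i = 10^(NF_i/10), G_i = 10^(G_i,dB/10)
  Stage 1: F_1 = 10^(1.55/10) = 1.429, G_1 = 10^(−1.55/10) = 0.6998
  Stage 2: F_2 = 10^(2.35/10) = 1.718, G_2 = 10^(8.44/10) = 6.982
  Stage 3: F_3 = 10^(1.10/10) = 1.288, G_3 = 10^(−1.10/10) = 0.7762
Friis cascade:
  F = 1.429 + (1.718 − 1)/0.6998 + (1.288 − 1)/4.887 = 2.514
NF = 10 log₁₀(2.514) = 4.00 dB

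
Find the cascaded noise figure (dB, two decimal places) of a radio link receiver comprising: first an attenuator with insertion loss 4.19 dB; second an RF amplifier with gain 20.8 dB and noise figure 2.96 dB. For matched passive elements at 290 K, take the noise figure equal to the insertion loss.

Convert to linear (a loss of L dB is a gain of −L dB): F_i = 10^(NF_i/10), G_i = 10^(G_i,dB/10)
  Stage 1: F_1 = 10^(4.19/10) = 2.624, G_1 = 10^(−4.19/10) = 0.3811
  Stage 2: F_2 = 10^(2.96/10) = 1.977, G_2 = 10^(20.8/10) = 120.2
Friis cascade:
  F = 2.624 + (1.977 − 1)/0.3811 = 5.188
NF = 10 log₁₀(5.188) = 7.15 dB

7.15 dB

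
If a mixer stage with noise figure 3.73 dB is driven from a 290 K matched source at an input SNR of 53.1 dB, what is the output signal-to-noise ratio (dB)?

By definition F = SNR_in/SNR_out, so in dB: SNR_out = SNR_in − NF
SNR_out = 53.1 − 3.73 = 49.37 dB

49.37 dB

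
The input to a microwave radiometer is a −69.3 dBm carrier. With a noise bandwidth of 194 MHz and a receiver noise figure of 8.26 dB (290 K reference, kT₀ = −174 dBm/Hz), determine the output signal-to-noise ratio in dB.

Noise floor: N = −174 + 10 log₁₀(B) + NF
10 log₁₀(1.94×10⁸) = 82.88 dB
N = −174 + 82.88 + 8.26 = −82.86 dBm
SNR = P_sig − N = −69.3 − (−82.86) = 13.56 dB → 13.6 dB

13.6 dB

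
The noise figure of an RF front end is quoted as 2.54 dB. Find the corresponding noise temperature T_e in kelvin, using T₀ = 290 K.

F = 10^(2.54/10) = 1.79473
T_e = (F − 1)·T₀ = (1.79473 − 1) × 290 = 230 K

230 K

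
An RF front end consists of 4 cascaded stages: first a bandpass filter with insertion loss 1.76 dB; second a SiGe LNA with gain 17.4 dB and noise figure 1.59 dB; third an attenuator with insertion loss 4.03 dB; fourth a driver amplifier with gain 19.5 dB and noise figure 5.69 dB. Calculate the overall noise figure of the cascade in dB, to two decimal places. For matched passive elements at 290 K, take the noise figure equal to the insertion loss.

3.79 dB

Convert to linear (a loss of L dB is a gain of −L dB): F_i = 10^(NF_i/10), G_i = 10^(G_i,dB/10)
  Stage 1: F_1 = 10^(1.76/10) = 1.500, G_1 = 10^(−1.76/10) = 0.6668
  Stage 2: F_2 = 10^(1.59/10) = 1.442, G_2 = 10^(17.4/10) = 54.95
  Stage 3: F_3 = 10^(4.03/10) = 2.529, G_3 = 10^(−4.03/10) = 0.3954
  Stage 4: F_4 = 10^(5.69/10) = 3.707, G_4 = 10^(19.5/10) = 89.13
Friis cascade:
  F = 1.500 + (1.442 − 1)/0.6668 + (2.529 − 1)/36.64 + (3.707 − 1)/14.49 = 2.391
NF = 10 log₁₀(2.391) = 3.79 dB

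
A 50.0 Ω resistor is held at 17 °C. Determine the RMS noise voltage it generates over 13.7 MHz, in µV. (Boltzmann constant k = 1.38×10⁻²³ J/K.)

T = 17 °C + 273.15 = 290.15 K
V_n = √(4kTRB)
4kTRB = 4 × 1.38×10⁻²³ × 290.15 × 5.00×10¹ × 1.37×10⁷ = 1.10×10⁻¹¹ V²
V_n = √(1.10×10⁻¹¹) = 3.31×10⁻⁶ V = 3.31 µV

3.31 µV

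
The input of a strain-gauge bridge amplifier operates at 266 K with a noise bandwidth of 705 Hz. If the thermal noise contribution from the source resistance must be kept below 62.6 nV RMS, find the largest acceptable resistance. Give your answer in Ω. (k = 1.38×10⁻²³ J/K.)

379 Ω

Johnson–Nyquist: V_n = √(4kTRB) ⇒ R = V_n² / (4kTB)
4kTB = 4 × 1.38×10⁻²³ × 266 × 7.05×10² = 1.04×10⁻¹⁷
R = (6.26×10⁻⁸)² / 1.04×10⁻¹⁷ = 3.79×10² Ω = 379 Ω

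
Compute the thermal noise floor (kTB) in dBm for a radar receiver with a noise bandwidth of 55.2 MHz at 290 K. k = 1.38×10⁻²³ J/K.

−96.6 dBm

P_n = kTB = 1.38×10⁻²³ × 290 × 5.52×10⁷ = 2.21×10⁻¹³ W
In dBm: 10 log₁₀(2.21×10⁻¹³ / 10⁻³) = −96.6 dBm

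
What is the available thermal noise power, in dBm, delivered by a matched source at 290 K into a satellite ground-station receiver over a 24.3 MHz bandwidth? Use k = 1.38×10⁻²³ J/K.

−100.1 dBm

P_n = kTB = 1.38×10⁻²³ × 290 × 2.43×10⁷ = 9.72×10⁻¹⁴ W
In dBm: 10 log₁₀(9.72×10⁻¹⁴ / 10⁻³) = −100.1 dBm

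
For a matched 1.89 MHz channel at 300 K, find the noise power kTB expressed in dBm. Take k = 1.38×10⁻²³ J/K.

−111.1 dBm

P_n = kTB = 1.38×10⁻²³ × 300 × 1.89×10⁶ = 7.82×10⁻¹⁵ W
In dBm: 10 log₁₀(7.82×10⁻¹⁵ / 10⁻³) = −111.1 dBm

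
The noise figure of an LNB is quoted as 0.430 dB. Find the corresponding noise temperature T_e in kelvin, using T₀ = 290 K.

F = 10^(0.430/10) = 1.10408
T_e = (F − 1)·T₀ = (1.10408 − 1) × 290 = 30.2 K

30.2 K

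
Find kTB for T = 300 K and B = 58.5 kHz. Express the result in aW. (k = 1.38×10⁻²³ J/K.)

P_n = kTB = 1.38×10⁻²³ × 300 × 5.85×10⁴ = 2.42×10⁻¹⁶ W = 242 aW

242 aW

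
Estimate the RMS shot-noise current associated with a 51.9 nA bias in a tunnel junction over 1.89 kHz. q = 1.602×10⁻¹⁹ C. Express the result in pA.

I_n = √(2qI·B)
2qI·B = 2 × 1.602×10⁻¹⁹ × 5.19×10⁻⁸ × 1.89×10³ = 3.14×10⁻²³ A²
I_n = √(3.14×10⁻²³) = 5.61×10⁻¹² A = 5.61 pA

5.61 pA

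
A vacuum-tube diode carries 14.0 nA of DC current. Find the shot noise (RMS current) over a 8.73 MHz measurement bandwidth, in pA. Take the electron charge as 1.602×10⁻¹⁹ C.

198 pA

I_n = √(2qI·B)
2qI·B = 2 × 1.602×10⁻¹⁹ × 1.40×10⁻⁸ × 8.73×10⁶ = 3.92×10⁻²⁰ A²
I_n = √(3.92×10⁻²⁰) = 1.98×10⁻¹⁰ A = 198 pA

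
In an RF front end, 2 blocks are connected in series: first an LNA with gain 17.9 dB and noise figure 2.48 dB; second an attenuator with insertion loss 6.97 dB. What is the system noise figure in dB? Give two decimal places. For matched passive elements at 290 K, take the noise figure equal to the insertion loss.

Convert to linear (a loss of L dB is a gain of −L dB): F_i = 10^(NF_i/10), G_i = 10^(G_i,dB/10)
  Stage 1: F_1 = 10^(2.48/10) = 1.770, G_1 = 10^(17.9/10) = 61.66
  Stage 2: F_2 = 10^(6.97/10) = 4.977, G_2 = 10^(−6.97/10) = 0.2009
Friis cascade:
  F = 1.770 + (4.977 − 1)/61.66 = 1.835
NF = 10 log₁₀(1.835) = 2.64 dB

2.64 dB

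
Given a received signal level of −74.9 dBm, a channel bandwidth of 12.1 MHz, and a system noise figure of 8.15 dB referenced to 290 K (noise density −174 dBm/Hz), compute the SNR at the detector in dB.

20.1 dB

Noise floor: N = −174 + 10 log₁₀(B) + NF
10 log₁₀(1.21×10⁷) = 70.83 dB
N = −174 + 70.83 + 8.15 = −95.02 dBm
SNR = P_sig − N = −74.9 − (−95.02) = 20.12 dB → 20.1 dB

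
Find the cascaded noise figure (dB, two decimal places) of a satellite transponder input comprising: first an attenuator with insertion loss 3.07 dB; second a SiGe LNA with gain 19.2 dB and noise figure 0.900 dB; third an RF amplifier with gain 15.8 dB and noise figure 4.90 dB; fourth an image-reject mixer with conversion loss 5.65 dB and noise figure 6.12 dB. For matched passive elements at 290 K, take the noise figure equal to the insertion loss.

4.06 dB

Convert to linear (a loss of L dB is a gain of −L dB): F_i = 10^(NF_i/10), G_i = 10^(G_i,dB/10)
  Stage 1: F_1 = 10^(3.07/10) = 2.028, G_1 = 10^(−3.07/10) = 0.4932
  Stage 2: F_2 = 10^(0.900/10) = 1.230, G_2 = 10^(19.2/10) = 83.18
  Stage 3: F_3 = 10^(4.90/10) = 3.090, G_3 = 10^(15.8/10) = 38.02
  Stage 4: F_4 = 10^(6.12/10) = 4.093, G_4 = 10^(−5.65/10) = 0.2723
Friis cascade:
  F = 2.028 + (1.230 − 1)/0.4932 + (3.090 − 1)/41.02 + (4.093 − 1)/1560 = 2.548
NF = 10 log₁₀(2.548) = 4.06 dB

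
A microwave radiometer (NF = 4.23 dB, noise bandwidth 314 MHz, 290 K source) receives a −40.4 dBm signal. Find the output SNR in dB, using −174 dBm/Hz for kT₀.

Noise floor: N = −174 + 10 log₁₀(B) + NF
10 log₁₀(3.14×10⁸) = 84.97 dB
N = −174 + 84.97 + 4.23 = −84.80 dBm
SNR = P_sig − N = −40.4 − (−84.80) = 44.40 dB → 44.4 dB

44.4 dB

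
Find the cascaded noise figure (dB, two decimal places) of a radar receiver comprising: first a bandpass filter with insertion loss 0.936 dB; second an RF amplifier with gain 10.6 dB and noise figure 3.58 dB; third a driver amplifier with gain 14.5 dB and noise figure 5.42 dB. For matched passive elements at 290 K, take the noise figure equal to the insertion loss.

4.91 dB

Convert to linear (a loss of L dB is a gain of −L dB): F_i = 10^(NF_i/10), G_i = 10^(G_i,dB/10)
  Stage 1: F_1 = 10^(0.936/10) = 1.241, G_1 = 10^(−0.936/10) = 0.8061
  Stage 2: F_2 = 10^(3.58/10) = 2.280, G_2 = 10^(10.6/10) = 11.48
  Stage 3: F_3 = 10^(5.42/10) = 3.483, G_3 = 10^(14.5/10) = 28.18
Friis cascade:
  F = 1.241 + (2.280 − 1)/0.8061 + (3.483 − 1)/9.256 = 3.097
NF = 10 log₁₀(3.097) = 4.91 dB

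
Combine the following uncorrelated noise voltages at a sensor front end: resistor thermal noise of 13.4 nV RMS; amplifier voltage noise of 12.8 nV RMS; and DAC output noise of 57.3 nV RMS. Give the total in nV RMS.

60.2 nV

Uncorrelated sources add in power (mean-square): V_tot = √(ΣV_i²)
V_tot = √[(1.34×10⁻⁸)² + (1.28×10⁻⁸)² + (5.73×10⁻⁸)²] = 6.02×10⁻⁸ V = 60.2 nV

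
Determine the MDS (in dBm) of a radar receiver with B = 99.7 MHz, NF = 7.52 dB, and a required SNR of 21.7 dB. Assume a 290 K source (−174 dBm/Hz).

Sensitivity = −174 + 10 log₁₀(B) + NF + SNR_min
= −174 + 79.99 + 7.52 + 21.7
= −64.79 dBm → −64.8 dBm

−64.8 dBm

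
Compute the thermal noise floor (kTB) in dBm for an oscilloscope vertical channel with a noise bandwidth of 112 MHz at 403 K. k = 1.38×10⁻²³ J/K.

P_n = kTB = 1.38×10⁻²³ × 403 × 1.12×10⁸ = 6.23×10⁻¹³ W
In dBm: 10 log₁₀(6.23×10⁻¹³ / 10⁻³) = −92.1 dBm

−92.1 dBm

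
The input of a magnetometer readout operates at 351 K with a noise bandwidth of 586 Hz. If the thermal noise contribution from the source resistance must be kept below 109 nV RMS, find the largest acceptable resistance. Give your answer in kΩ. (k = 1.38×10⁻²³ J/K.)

Johnson–Nyquist: V_n = √(4kTRB) ⇒ R = V_n² / (4kTB)
4kTB = 4 × 1.38×10⁻²³ × 351 × 5.86×10² = 1.14×10⁻¹⁷
R = (1.09×10⁻⁷)² / 1.14×10⁻¹⁷ = 1.05×10³ Ω = 1.05 kΩ

1.05 kΩ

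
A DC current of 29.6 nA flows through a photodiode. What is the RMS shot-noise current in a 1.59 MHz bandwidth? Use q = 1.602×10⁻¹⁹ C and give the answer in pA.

I_n = √(2qI·B)
2qI·B = 2 × 1.602×10⁻¹⁹ × 2.96×10⁻⁸ × 1.59×10⁶ = 1.51×10⁻²⁰ A²
I_n = √(1.51×10⁻²⁰) = 1.23×10⁻¹⁰ A = 123 pA

123 pA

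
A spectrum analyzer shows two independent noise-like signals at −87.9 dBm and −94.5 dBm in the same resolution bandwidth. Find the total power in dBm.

−87.0 dBm

Convert to linear, add, convert back:
P₁ = 1.62×10⁻¹² W, P₂ = 3.55×10⁻¹³ W
P_tot = 1.98×10⁻¹² W → 10 log₁₀(P_tot / 10⁻³) = −87.0 dBm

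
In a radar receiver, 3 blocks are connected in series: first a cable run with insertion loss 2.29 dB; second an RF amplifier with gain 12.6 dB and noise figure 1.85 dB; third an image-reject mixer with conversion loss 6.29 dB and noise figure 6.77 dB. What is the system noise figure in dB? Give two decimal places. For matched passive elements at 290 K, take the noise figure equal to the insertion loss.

4.69 dB

Convert to linear (a loss of L dB is a gain of −L dB): F_i = 10^(NF_i/10), G_i = 10^(G_i,dB/10)
  Stage 1: F_1 = 10^(2.29/10) = 1.694, G_1 = 10^(−2.29/10) = 0.5902
  Stage 2: F_2 = 10^(1.85/10) = 1.531, G_2 = 10^(12.6/10) = 18.20
  Stage 3: F_3 = 10^(6.77/10) = 4.753, G_3 = 10^(−6.29/10) = 0.2350
Friis cascade:
  F = 1.694 + (1.531 − 1)/0.5902 + (4.753 − 1)/10.74 = 2.944
NF = 10 log₁₀(2.944) = 4.69 dB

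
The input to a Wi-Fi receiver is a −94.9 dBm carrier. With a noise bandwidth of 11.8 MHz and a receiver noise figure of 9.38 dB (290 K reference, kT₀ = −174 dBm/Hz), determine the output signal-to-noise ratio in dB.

−1.0 dB

Noise floor: N = −174 + 10 log₁₀(B) + NF
10 log₁₀(1.18×10⁷) = 70.72 dB
N = −174 + 70.72 + 9.38 = −93.90 dBm
SNR = P_sig − N = −94.9 − (−93.90) = −1.00 dB → −1.0 dB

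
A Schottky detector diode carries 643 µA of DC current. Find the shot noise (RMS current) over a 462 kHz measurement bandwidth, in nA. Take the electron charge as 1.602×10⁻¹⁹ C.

I_n = √(2qI·B)
2qI·B = 2 × 1.602×10⁻¹⁹ × 6.43×10⁻⁴ × 4.62×10⁵ = 9.52×10⁻¹⁷ A²
I_n = √(9.52×10⁻¹⁷) = 9.76×10⁻⁹ A = 9.76 nA

9.76 nA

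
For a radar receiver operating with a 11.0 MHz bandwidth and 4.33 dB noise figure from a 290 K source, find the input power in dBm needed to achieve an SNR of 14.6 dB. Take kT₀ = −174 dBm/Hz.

Sensitivity = −174 + 10 log₁₀(B) + NF + SNR_min
= −174 + 70.41 + 4.33 + 14.6
= −84.66 dBm → −84.7 dBm

−84.7 dBm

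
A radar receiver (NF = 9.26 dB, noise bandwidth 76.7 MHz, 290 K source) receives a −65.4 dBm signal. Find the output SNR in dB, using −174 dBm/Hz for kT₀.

Noise floor: N = −174 + 10 log₁₀(B) + NF
10 log₁₀(7.67×10⁷) = 78.85 dB
N = −174 + 78.85 + 9.26 = −85.89 dBm
SNR = P_sig − N = −65.4 − (−85.89) = 20.49 dB → 20.5 dB

20.5 dB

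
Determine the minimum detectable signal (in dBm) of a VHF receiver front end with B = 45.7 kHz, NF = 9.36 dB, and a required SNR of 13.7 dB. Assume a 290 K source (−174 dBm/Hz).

Sensitivity = −174 + 10 log₁₀(B) + NF + SNR_min
= −174 + 46.6 + 9.36 + 13.7
= −104.34 dBm → −104.3 dBm

−104.3 dBm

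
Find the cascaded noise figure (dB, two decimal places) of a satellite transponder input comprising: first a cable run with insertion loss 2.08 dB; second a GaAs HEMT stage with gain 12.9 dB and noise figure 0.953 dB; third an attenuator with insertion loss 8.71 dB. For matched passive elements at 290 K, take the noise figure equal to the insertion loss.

Convert to linear (a loss of L dB is a gain of −L dB): F_i = 10^(NF_i/10), G_i = 10^(G_i,dB/10)
  Stage 1: F_1 = 10^(2.08/10) = 1.614, G_1 = 10^(−2.08/10) = 0.6194
  Stage 2: F_2 = 10^(0.953/10) = 1.245, G_2 = 10^(12.9/10) = 19.50
  Stage 3: F_3 = 10^(8.71/10) = 7.430, G_3 = 10^(−8.71/10) = 0.1346
Friis cascade:
  F = 1.614 + (1.245 − 1)/0.6194 + (7.430 − 1)/12.08 = 2.543
NF = 10 log₁₀(2.543) = 4.05 dB

4.05 dB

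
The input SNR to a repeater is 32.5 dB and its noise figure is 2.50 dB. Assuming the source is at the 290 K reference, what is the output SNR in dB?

By definition F = SNR_in/SNR_out, so in dB: SNR_out = SNR_in − NF
SNR_out = 32.5 − 2.50 = 30.00 dB

30.00 dB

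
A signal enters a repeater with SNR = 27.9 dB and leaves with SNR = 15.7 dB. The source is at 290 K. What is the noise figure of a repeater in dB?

12.2 dB

NF (dB) = SNR_in(dB) − SNR_out(dB) when the source is at T₀
NF = 27.9 − 15.7 = 12.2 dB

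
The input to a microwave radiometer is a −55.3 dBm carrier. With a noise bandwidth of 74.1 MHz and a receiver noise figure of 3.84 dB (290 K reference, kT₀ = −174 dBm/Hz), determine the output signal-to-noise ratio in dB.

Noise floor: N = −174 + 10 log₁₀(B) + NF
10 log₁₀(7.41×10⁷) = 78.7 dB
N = −174 + 78.7 + 3.84 = −91.46 dBm
SNR = P_sig − N = −55.3 − (−91.46) = 36.16 dB → 36.2 dB

36.2 dB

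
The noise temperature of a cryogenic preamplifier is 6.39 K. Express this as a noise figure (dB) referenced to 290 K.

F = 1 + T_e/T₀ = 1 + 6.39/290 = 1.02203
NF = 10 log₁₀(1.02203) = 0.095 dB

0.095 dB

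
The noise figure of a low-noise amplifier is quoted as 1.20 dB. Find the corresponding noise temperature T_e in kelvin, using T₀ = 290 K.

92.3 K

F = 10^(1.20/10) = 1.31826
T_e = (F − 1)·T₀ = (1.31826 − 1) × 290 = 92.3 K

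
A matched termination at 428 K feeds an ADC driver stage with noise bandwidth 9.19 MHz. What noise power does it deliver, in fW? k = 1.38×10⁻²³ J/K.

54.3 fW

P_n = kTB = 1.38×10⁻²³ × 428 × 9.19×10⁶ = 5.43×10⁻¹⁴ W = 54.3 fW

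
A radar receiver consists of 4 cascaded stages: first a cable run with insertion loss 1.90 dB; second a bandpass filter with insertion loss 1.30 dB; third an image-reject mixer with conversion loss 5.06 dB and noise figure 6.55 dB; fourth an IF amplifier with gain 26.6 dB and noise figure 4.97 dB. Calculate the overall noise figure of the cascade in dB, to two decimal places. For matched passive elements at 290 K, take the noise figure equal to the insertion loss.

13.76 dB

Convert to linear (a loss of L dB is a gain of −L dB): F_i = 10^(NF_i/10), G_i = 10^(G_i,dB/10)
  Stage 1: F_1 = 10^(1.90/10) = 1.549, G_1 = 10^(−1.90/10) = 0.6457
  Stage 2: F_2 = 10^(1.30/10) = 1.349, G_2 = 10^(−1.30/10) = 0.7413
  Stage 3: F_3 = 10^(6.55/10) = 4.519, G_3 = 10^(−5.06/10) = 0.3119
  Stage 4: F_4 = 10^(4.97/10) = 3.141, G_4 = 10^(26.6/10) = 457.1
Friis cascade:
  F = 1.549 + (1.349 − 1)/0.6457 + (4.519 − 1)/0.4786 + (3.141 − 1)/0.1493 = 23.78
NF = 10 log₁₀(23.78) = 13.76 dB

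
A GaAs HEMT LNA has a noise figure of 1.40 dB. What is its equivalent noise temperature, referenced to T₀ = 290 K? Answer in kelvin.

110 K

F = 10^(1.40/10) = 1.38038
T_e = (F − 1)·T₀ = (1.38038 − 1) × 290 = 110 K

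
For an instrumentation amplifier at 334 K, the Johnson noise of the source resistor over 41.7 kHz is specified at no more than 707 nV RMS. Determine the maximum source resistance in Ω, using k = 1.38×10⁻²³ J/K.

Johnson–Nyquist: V_n = √(4kTRB) ⇒ R = V_n² / (4kTB)
4kTB = 4 × 1.38×10⁻²³ × 334 × 4.17×10⁴ = 7.69×10⁻¹⁶
R = (7.07×10⁻⁷)² / 7.69×10⁻¹⁶ = 6.50×10² Ω = 650 Ω

650 Ω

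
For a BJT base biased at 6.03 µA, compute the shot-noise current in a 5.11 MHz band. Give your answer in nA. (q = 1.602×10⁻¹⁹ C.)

I_n = √(2qI·B)
2qI·B = 2 × 1.602×10⁻¹⁹ × 6.03×10⁻⁶ × 5.11×10⁶ = 9.87×10⁻¹⁸ A²
I_n = √(9.87×10⁻¹⁸) = 3.14×10⁻⁹ A = 3.14 nA

3.14 nA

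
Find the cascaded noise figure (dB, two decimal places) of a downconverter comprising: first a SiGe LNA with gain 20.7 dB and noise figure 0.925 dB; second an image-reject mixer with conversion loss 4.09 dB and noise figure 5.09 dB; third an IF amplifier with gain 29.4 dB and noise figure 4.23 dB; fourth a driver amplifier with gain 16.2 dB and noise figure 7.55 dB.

Convert to linear (a loss of L dB is a gain of −L dB): F_i = 10^(NF_i/10), G_i = 10^(G_i,dB/10)
  Stage 1: F_1 = 10^(0.925/10) = 1.237, G_1 = 10^(20.7/10) = 117.5
  Stage 2: F_2 = 10^(5.09/10) = 3.228, G_2 = 10^(−4.09/10) = 0.3899
  Stage 3: F_3 = 10^(4.23/10) = 2.649, G_3 = 10^(29.4/10) = 871.0
  Stage 4: F_4 = 10^(7.55/10) = 5.689, G_4 = 10^(16.2/10) = 41.69
Friis cascade:
  F = 1.237 + (3.228 − 1)/117.5 + (2.649 − 1)/45.81 + (5.689 − 1)/3.990×10⁴ = 1.292
NF = 10 log₁₀(1.292) = 1.11 dB

1.11 dB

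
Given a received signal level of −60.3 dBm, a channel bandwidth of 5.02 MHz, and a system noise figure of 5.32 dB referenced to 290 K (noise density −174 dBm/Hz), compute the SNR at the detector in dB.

Noise floor: N = −174 + 10 log₁₀(B) + NF
10 log₁₀(5.02×10⁶) = 67.01 dB
N = −174 + 67.01 + 5.32 = −101.67 dBm
SNR = P_sig − N = −60.3 − (−101.67) = 41.37 dB → 41.4 dB

41.4 dB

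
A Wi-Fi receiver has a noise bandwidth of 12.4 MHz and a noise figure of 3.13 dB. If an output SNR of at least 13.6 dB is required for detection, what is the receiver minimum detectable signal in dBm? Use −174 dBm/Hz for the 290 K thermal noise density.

Sensitivity = −174 + 10 log₁₀(B) + NF + SNR_min
= −174 + 70.93 + 3.13 + 13.6
= −86.34 dBm → −86.3 dBm

−86.3 dBm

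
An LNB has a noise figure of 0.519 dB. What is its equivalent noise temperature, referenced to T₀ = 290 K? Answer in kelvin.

F = 10^(0.519/10) = 1.12694
T_e = (F − 1)·T₀ = (1.12694 − 1) × 290 = 36.8 K

36.8 K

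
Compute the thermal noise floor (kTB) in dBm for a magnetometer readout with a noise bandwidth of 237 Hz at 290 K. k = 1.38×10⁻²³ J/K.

P_n = kTB = 1.38×10⁻²³ × 290 × 2.37×10² = 9.48×10⁻¹⁹ W
In dBm: 10 log₁₀(9.48×10⁻¹⁹ / 10⁻³) = −150.2 dBm

−150.2 dBm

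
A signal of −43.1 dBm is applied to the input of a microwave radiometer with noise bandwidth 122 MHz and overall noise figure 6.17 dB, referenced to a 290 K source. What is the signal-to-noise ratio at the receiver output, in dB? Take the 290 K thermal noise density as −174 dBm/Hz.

Noise floor: N = −174 + 10 log₁₀(B) + NF
10 log₁₀(1.22×10⁸) = 80.86 dB
N = −174 + 80.86 + 6.17 = −86.97 dBm
SNR = P_sig − N = −43.1 − (−86.97) = 43.87 dB → 43.9 dB

43.9 dB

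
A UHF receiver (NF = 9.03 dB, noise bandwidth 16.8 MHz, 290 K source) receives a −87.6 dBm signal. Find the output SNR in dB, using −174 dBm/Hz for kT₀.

Noise floor: N = −174 + 10 log₁₀(B) + NF
10 log₁₀(1.68×10⁷) = 72.25 dB
N = −174 + 72.25 + 9.03 = −92.72 dBm
SNR = P_sig − N = −87.6 − (−92.72) = 5.12 dB → 5.1 dB

5.1 dB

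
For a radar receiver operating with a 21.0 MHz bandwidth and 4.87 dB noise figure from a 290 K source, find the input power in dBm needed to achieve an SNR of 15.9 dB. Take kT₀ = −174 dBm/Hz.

Sensitivity = −174 + 10 log₁₀(B) + NF + SNR_min
= −174 + 73.22 + 4.87 + 15.9
= −80.01 dBm → −80.0 dBm

−80.0 dBm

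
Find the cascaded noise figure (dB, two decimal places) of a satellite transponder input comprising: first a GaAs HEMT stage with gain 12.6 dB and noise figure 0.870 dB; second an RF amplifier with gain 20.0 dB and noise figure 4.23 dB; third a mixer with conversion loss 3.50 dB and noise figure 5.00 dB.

Convert to linear (a loss of L dB is a gain of −L dB): F_i = 10^(NF_i/10), G_i = 10^(G_i,dB/10)
  Stage 1: F_1 = 10^(0.870/10) = 1.222, G_1 = 10^(12.6/10) = 18.20
  Stage 2: F_2 = 10^(4.23/10) = 2.649, G_2 = 10^(20.0/10) = 100.0
  Stage 3: F_3 = 10^(5.00/10) = 3.162, G_3 = 10^(−3.50/10) = 0.4467
Friis cascade:
  F = 1.222 + (2.649 − 1)/18.20 + (3.162 − 1)/1820 = 1.314
NF = 10 log₁₀(1.314) = 1.18 dB

1.18 dB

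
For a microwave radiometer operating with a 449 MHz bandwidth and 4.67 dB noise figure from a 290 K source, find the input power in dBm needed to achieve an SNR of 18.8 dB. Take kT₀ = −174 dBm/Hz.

−64.0 dBm

Sensitivity = −174 + 10 log₁₀(B) + NF + SNR_min
= −174 + 86.52 + 4.67 + 18.8
= −64.01 dBm → −64.0 dBm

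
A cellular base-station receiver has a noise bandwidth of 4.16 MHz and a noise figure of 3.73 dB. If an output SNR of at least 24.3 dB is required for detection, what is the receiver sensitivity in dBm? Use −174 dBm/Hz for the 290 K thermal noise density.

Sensitivity = −174 + 10 log₁₀(B) + NF + SNR_min
= −174 + 66.19 + 3.73 + 24.3
= −79.78 dBm → −79.8 dBm

−79.8 dBm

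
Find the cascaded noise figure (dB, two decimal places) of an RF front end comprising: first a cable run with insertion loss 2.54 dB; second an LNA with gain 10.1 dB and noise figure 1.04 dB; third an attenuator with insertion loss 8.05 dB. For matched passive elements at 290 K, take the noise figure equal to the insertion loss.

Convert to linear (a loss of L dB is a gain of −L dB): F_i = 10^(NF_i/10), G_i = 10^(G_i,dB/10)
  Stage 1: F_1 = 10^(2.54/10) = 1.795, G_1 = 10^(−2.54/10) = 0.5572
  Stage 2: F_2 = 10^(1.04/10) = 1.271, G_2 = 10^(10.1/10) = 10.23
  Stage 3: F_3 = 10^(8.05/10) = 6.383, G_3 = 10^(−8.05/10) = 0.1567
Friis cascade:
  F = 1.795 + (1.271 − 1)/0.5572 + (6.383 − 1)/5.702 = 3.224
NF = 10 log₁₀(3.224) = 5.08 dB

5.08 dB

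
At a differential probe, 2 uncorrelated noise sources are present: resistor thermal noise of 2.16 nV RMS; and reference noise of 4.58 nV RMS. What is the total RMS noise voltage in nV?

Uncorrelated sources add in power (mean-square): V_tot = √(ΣV_i²)
V_tot = √[(2.16×10⁻⁹)² + (4.58×10⁻⁹)²] = 5.06×10⁻⁹ V = 5.06 nV

5.06 nV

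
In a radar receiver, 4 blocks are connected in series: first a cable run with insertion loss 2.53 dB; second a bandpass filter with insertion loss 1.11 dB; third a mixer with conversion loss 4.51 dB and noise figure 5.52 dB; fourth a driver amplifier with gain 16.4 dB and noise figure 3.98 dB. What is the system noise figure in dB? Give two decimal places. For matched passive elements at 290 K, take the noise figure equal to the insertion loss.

Convert to linear (a loss of L dB is a gain of −L dB): F_i = 10^(NF_i/10), G_i = 10^(G_i,dB/10)
  Stage 1: F_1 = 10^(2.53/10) = 1.791, G_1 = 10^(−2.53/10) = 0.5585
  Stage 2: F_2 = 10^(1.11/10) = 1.291, G_2 = 10^(−1.11/10) = 0.7745
  Stage 3: F_3 = 10^(5.52/10) = 3.565, G_3 = 10^(−4.51/10) = 0.3540
  Stage 4: F_4 = 10^(3.98/10) = 2.500, G_4 = 10^(16.4/10) = 43.65
Friis cascade:
  F = 1.791 + (1.291 − 1)/0.5585 + (3.565 − 1)/0.4325 + (2.500 − 1)/0.1531 = 18.04
NF = 10 log₁₀(18.04) = 12.56 dB

12.56 dB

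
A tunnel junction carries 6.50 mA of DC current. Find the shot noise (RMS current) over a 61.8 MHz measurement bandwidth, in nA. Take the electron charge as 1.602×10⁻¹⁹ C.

359 nA

I_n = √(2qI·B)
2qI·B = 2 × 1.602×10⁻¹⁹ × 6.50×10⁻³ × 6.18×10⁷ = 1.29×10⁻¹³ A²
I_n = √(1.29×10⁻¹³) = 3.59×10⁻⁷ A = 359 nA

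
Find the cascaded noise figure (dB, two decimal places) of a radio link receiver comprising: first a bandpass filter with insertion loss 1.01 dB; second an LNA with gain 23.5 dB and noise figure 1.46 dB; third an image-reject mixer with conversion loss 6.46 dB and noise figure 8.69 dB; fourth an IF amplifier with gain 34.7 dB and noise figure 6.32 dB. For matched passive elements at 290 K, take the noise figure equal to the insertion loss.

2.75 dB

Convert to linear (a loss of L dB is a gain of −L dB): F_i = 10^(NF_i/10), G_i = 10^(G_i,dB/10)
  Stage 1: F_1 = 10^(1.01/10) = 1.262, G_1 = 10^(−1.01/10) = 0.7925
  Stage 2: F_2 = 10^(1.46/10) = 1.400, G_2 = 10^(23.5/10) = 223.9
  Stage 3: F_3 = 10^(8.69/10) = 7.396, G_3 = 10^(−6.46/10) = 0.2259
  Stage 4: F_4 = 10^(6.32/10) = 4.285, G_4 = 10^(34.7/10) = 2951
Friis cascade:
  F = 1.262 + (1.400 − 1)/0.7925 + (7.396 − 1)/177.4 + (4.285 − 1)/40.09 = 1.884
NF = 10 log₁₀(1.884) = 2.75 dB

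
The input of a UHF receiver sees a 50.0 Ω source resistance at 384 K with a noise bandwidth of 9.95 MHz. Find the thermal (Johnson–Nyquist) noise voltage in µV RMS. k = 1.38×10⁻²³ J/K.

V_n = √(4kTRB)
4kTRB = 4 × 1.38×10⁻²³ × 384 × 5.00×10¹ × 9.95×10⁶ = 1.05×10⁻¹¹ V²
V_n = √(1.05×10⁻¹¹) = 3.25×10⁻⁶ V = 3.25 µV

3.25 µV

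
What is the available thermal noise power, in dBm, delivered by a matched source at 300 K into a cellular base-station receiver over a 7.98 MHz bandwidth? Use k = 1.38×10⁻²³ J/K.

−104.8 dBm

P_n = kTB = 1.38×10⁻²³ × 300 × 7.98×10⁶ = 3.30×10⁻¹⁴ W
In dBm: 10 log₁₀(3.30×10⁻¹⁴ / 10⁻³) = −104.8 dBm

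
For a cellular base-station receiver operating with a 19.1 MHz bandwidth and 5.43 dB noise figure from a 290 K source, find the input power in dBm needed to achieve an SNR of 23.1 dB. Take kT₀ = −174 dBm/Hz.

Sensitivity = −174 + 10 log₁₀(B) + NF + SNR_min
= −174 + 72.81 + 5.43 + 23.1
= −72.66 dBm → −72.7 dBm

−72.7 dBm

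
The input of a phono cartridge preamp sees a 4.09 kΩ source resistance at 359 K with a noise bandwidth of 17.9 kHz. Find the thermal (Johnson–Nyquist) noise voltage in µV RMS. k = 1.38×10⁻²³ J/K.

1.20 µV

V_n = √(4kTRB)
4kTRB = 4 × 1.38×10⁻²³ × 359 × 4.09×10³ × 1.79×10⁴ = 1.45×10⁻¹² V²
V_n = √(1.45×10⁻¹²) = 1.20×10⁻⁶ V = 1.20 µV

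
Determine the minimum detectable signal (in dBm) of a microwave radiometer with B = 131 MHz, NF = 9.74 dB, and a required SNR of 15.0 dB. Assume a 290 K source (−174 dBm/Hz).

Sensitivity = −174 + 10 log₁₀(B) + NF + SNR_min
= −174 + 81.17 + 9.74 + 15.0
= −68.09 dBm → −68.1 dBm

−68.1 dBm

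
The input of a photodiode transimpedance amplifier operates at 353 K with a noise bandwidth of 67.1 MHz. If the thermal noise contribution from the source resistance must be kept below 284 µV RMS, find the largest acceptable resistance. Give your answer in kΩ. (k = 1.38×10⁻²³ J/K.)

61.7 kΩ

Johnson–Nyquist: V_n = √(4kTRB) ⇒ R = V_n² / (4kTB)
4kTB = 4 × 1.38×10⁻²³ × 353 × 6.71×10⁷ = 1.31×10⁻¹²
R = (2.84×10⁻⁴)² / 1.31×10⁻¹² = 6.17×10⁴ Ω = 61.7 kΩ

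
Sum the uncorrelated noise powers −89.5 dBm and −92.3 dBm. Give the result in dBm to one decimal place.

−87.7 dBm

Convert to linear, add, convert back:
P₁ = 1.12×10⁻¹² W, P₂ = 5.89×10⁻¹³ W
P_tot = 1.71×10⁻¹² W → 10 log₁₀(P_tot / 10⁻³) = −87.7 dBm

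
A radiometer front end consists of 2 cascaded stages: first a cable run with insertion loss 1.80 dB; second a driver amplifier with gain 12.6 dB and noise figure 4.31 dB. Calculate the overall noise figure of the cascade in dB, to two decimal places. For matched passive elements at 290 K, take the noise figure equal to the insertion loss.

Convert to linear (a loss of L dB is a gain of −L dB): F_i = 10^(NF_i/10), G_i = 10^(G_i,dB/10)
  Stage 1: F_1 = 10^(1.80/10) = 1.514, G_1 = 10^(−1.80/10) = 0.6607
  Stage 2: F_2 = 10^(4.31/10) = 2.698, G_2 = 10^(12.6/10) = 18.20
Friis cascade:
  F = 1.514 + (2.698 − 1)/0.6607 = 4.083
NF = 10 log₁₀(4.083) = 6.11 dB

6.11 dB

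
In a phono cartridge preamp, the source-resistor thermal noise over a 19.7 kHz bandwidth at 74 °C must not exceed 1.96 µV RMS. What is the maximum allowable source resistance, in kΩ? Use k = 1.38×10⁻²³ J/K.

10.2 kΩ

T = 74 °C + 273.15 = 347.15 K
Johnson–Nyquist: V_n = √(4kTRB) ⇒ R = V_n² / (4kTB)
4kTB = 4 × 1.38×10⁻²³ × 347.15 × 1.97×10⁴ = 3.78×10⁻¹⁶
R = (1.96×10⁻⁶)² / 3.78×10⁻¹⁶ = 1.02×10⁴ Ω = 10.2 kΩ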